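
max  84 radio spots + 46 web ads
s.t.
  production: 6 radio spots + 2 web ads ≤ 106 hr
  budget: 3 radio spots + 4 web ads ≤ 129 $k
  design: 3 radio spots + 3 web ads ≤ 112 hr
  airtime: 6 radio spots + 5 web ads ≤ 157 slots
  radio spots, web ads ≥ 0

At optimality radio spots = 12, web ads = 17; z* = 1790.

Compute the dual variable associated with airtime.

Binding: production and airtime. Non-binding: budget (25 unused), design (25 unused).
Slack constraints have shadow price 0 (complementary slackness).
Dual feasibility on the basic columns requires 6·y_production + 6·y_airtime = 84, 2·y_production + 5·y_airtime = 46.
This yields shadow prices y_production = 8, y_airtime = 6.
Shadow price of airtime = 6.

6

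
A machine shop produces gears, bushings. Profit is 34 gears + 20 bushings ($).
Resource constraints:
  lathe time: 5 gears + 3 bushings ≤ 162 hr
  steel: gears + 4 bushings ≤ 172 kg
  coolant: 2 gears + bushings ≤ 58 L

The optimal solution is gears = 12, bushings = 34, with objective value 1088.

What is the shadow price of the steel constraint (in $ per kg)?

0

Binding: lathe time and coolant. Non-binding: steel (24 unused).
By complementary slackness, y = 0 for the non-binding constraint.
Dual feasibility on the basic columns requires 5·y_lathe time + 2·y_coolant = 34, 3·y_lathe time + 1·y_coolant = 20.
Solving: y_lathe time = 6, y_coolant = 2.
Shadow price of steel = 0.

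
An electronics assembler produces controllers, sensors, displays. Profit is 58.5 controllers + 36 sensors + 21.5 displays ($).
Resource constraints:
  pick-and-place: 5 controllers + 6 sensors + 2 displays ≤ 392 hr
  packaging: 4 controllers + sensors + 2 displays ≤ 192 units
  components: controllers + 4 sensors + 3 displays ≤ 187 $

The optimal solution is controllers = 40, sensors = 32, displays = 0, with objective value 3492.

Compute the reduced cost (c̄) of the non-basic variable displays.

-5.5

Check each constraint at x*: pick-and-place 392/392 (tight); packaging 192/192 (tight); components 168/187 (slack 19).
Since components is not tight, its dual is 0.
The binding rows give the dual system: 5·y_pick-and-place + 4·y_packaging = 58.5 and 6·y_pick-and-place + 1·y_packaging = 36.
This yields shadow prices y_pick-and-place = 4.5, y_packaging = 9.
Reduced cost of displays: c₃ − yᵀa₃ = 21.5 − (4.5·2 + 9·2) = 21.5 − 27 = -5.5.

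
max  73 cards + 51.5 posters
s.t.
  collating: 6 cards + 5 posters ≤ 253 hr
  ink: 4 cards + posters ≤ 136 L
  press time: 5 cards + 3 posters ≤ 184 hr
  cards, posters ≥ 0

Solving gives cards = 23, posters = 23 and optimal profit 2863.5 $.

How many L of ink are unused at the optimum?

ink used = 4·23 + 1·23 = 115; slack = 136 − 115 = 21.

21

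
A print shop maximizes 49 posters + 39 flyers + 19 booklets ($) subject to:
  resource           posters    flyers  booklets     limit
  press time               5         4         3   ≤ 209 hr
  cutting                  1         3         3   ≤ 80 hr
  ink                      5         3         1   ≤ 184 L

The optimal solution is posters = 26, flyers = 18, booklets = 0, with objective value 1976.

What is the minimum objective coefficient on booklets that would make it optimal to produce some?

21

At the optimum: press time uses 202 of 209 (slack = 7); cutting uses 80 of 80 (binding); ink uses 184 of 184 (binding).
Since press time is not tight, its dual is 0.
Dual feasibility on the basic columns requires 1·y_cutting + 5·y_ink = 49, 3·y_cutting + 3·y_ink = 39.
This yields shadow prices y_cutting = 4, y_ink = 9.
booklets enters the basis when its profit ≥ yᵀa₃ = 4·3 + 9·1 = 21.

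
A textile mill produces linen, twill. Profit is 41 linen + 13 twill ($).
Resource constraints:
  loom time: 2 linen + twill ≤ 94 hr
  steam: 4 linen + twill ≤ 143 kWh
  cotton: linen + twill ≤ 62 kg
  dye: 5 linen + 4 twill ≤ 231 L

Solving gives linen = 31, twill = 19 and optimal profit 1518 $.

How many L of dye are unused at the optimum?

dye used = 5·31 + 4·19 = 231; slack = 231 − 231 = 0.

0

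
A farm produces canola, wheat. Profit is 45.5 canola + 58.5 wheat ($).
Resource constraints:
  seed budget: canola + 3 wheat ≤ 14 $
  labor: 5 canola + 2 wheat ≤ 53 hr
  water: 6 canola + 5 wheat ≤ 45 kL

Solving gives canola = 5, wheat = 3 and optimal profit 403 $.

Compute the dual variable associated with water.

6

At the optimum: seed budget uses 14 of 14 (binding); labor uses 31 of 53 (slack = 22); water uses 45 of 45 (binding).
Slack constraints have shadow price 0 (complementary slackness).
The binding rows give the dual system: 1·y_seed budget + 6·y_water = 45.5 and 3·y_seed budget + 5·y_water = 58.5.
This yields shadow prices y_seed budget = 9.5, y_water = 6.
Shadow price of water = 6.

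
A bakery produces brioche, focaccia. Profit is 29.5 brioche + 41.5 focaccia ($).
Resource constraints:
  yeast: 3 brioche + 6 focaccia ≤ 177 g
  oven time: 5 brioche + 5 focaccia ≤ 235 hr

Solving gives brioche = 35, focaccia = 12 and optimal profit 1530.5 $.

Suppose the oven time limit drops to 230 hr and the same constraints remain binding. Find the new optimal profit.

Both yeast and oven time are binding at x*.
The binding rows give the dual system: 3·y_yeast + 5·y_oven time = 29.5 and 6·y_yeast + 5·y_oven time = 41.5.
→ y_yeast = 4 and y_oven time = 3.5.
Δz = y_oven time·Δb = 3.5 × (-5) = -17.5, so new z* = 1530.5 − 17.5 = 1513.

1513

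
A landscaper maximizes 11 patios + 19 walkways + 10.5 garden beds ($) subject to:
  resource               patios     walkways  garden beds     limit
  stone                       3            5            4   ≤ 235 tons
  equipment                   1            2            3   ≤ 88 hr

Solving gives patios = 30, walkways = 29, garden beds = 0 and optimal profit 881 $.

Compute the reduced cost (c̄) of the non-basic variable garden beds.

-7.5

Check each constraint at x*: stone 235/235 (tight); equipment 88/88 (tight).
Dual feasibility on the basic columns requires 3·y_stone + 1·y_equipment = 11, 5·y_stone + 2·y_equipment = 19.
Solving: y_stone = 3, y_equipment = 2.
Reduced cost of garden beds: c₃ − yᵀa₃ = 10.5 − (3·4 + 2·3) = 10.5 − 18 = -7.5.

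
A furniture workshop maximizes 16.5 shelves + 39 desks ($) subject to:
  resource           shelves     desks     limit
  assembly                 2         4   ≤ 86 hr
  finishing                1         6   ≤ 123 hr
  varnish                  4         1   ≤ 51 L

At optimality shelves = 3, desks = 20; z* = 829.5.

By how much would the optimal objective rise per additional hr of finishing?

1.5

Check each constraint at x*: assembly 86/86 (tight); finishing 123/123 (tight); varnish 32/51 (slack 19).
Slack constraints have shadow price 0 (complementary slackness).
The binding rows give the dual system: 2·y_assembly + 1·y_finishing = 16.5 and 4·y_assembly + 6·y_finishing = 39.
Solving: y_assembly = 7.5, y_finishing = 1.5.
Shadow price of finishing = 1.5.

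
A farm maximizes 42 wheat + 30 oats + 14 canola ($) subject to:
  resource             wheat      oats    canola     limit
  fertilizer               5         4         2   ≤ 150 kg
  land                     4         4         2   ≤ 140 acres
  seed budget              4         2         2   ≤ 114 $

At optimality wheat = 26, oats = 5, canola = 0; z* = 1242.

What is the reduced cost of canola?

-4

Binding: fertilizer and seed budget. Non-binding: land (16 unused).
Slack constraints have shadow price 0 (complementary slackness).
Dual feasibility on the basic columns requires 5·y_fertilizer + 4·y_seed budget = 42, 4·y_fertilizer + 2·y_seed budget = 30.
Solving: y_fertilizer = 6, y_seed budget = 3.
Reduced cost of canola: c₃ − yᵀa₃ = 14 − (6·2 + 3·2) = 14 − 18 = -4.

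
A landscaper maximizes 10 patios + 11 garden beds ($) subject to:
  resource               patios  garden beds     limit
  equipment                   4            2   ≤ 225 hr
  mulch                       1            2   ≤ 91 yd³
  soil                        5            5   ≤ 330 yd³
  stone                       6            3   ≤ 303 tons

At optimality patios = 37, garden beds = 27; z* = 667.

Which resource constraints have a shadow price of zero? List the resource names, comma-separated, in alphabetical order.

equipment: 202/225 (slack 23)
mulch: 91/91 (binding)
soil: 320/330 (slack 10)
stone: 303/303 (binding)
By complementary slackness, a constraint with positive slack has shadow price 0 → equipment, soil.

equipment, soil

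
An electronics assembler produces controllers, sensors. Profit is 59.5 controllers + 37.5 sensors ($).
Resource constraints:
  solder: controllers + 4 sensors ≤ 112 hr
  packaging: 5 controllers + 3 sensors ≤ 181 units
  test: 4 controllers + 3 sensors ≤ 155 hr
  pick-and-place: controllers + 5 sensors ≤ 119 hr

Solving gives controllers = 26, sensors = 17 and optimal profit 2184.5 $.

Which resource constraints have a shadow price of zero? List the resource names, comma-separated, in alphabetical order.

pick-and-place, solder

solder: 94/112 (slack 18)
packaging: 181/181 (binding)
test: 155/155 (binding)
pick-and-place: 111/119 (slack 8)
By complementary slackness, a constraint with positive slack has shadow price 0 → pick-and-place, solder.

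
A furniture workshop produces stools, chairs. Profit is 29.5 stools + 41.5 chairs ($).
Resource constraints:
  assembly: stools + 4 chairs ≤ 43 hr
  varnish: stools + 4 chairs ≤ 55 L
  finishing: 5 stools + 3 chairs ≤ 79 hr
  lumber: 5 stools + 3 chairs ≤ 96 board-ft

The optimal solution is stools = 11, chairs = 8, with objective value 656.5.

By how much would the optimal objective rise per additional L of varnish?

Binding: assembly and finishing. Non-binding: varnish (12 unused), lumber (17 unused).
Slack constraints have shadow price 0 (complementary slackness).
From A_Bᵀ y = c: 1·y_assembly + 5·y_finishing = 29.5; 4·y_assembly + 3·y_finishing = 41.5.
→ y_assembly = 7 and y_finishing = 4.5.
Shadow price of varnish = 0.

0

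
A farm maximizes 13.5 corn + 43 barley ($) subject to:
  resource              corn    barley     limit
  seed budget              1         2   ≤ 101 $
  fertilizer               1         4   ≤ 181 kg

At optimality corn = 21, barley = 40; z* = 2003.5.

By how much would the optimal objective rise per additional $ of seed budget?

Check each constraint at x*: seed budget 101/101 (tight); fertilizer 181/181 (tight).
The binding rows give the dual system: 1·y_seed budget + 1·y_fertilizer = 13.5 and 2·y_seed budget + 4·y_fertilizer = 43.
Solving: y_seed budget = 5.5, y_fertilizer = 8.
Shadow price of seed budget = 5.5.

5.5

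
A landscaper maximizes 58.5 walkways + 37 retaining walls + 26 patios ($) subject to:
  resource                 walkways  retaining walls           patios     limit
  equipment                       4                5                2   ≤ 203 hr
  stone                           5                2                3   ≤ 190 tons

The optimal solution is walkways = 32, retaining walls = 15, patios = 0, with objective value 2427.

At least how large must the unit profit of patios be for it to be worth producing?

Both equipment and stone are binding at x*.
Dual feasibility on the basic columns requires 4·y_equipment + 5·y_stone = 58.5, 5·y_equipment + 2·y_stone = 37.
This yields shadow prices y_equipment = 4, y_stone = 8.5.
patios enters the basis when its profit ≥ yᵀa₃ = 4·2 + 8.5·3 = 33.5.

33.5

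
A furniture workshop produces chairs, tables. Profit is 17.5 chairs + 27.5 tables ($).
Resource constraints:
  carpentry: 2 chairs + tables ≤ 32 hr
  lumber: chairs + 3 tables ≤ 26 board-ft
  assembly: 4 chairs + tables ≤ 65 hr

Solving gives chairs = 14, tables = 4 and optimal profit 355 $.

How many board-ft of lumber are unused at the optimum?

lumber used = 1·14 + 3·4 = 26; slack = 26 − 26 = 0.

0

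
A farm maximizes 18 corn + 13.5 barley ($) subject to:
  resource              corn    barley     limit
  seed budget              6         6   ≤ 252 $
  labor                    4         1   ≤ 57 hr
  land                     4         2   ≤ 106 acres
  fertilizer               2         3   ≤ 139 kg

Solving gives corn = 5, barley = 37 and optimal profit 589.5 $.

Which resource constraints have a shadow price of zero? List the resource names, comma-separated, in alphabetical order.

seed budget: 252/252 (binding)
labor: 57/57 (binding)
land: 94/106 (slack 12)
fertilizer: 121/139 (slack 18)
By complementary slackness, a constraint with positive slack has shadow price 0 → fertilizer, land.

fertilizer, land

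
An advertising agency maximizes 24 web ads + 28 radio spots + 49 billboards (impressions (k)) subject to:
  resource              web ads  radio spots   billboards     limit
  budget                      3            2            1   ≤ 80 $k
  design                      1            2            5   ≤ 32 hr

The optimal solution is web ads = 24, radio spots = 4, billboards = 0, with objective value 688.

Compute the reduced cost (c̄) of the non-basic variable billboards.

-1

Both budget and design are binding at x*.
The binding rows give the dual system: 3·y_budget + 1·y_design = 24 and 2·y_budget + 2·y_design = 28.
This yields shadow prices y_budget = 5, y_design = 9.
Reduced cost of billboards: c₃ − yᵀa₃ = 49 − (5·1 + 9·5) = 49 − 50 = -1.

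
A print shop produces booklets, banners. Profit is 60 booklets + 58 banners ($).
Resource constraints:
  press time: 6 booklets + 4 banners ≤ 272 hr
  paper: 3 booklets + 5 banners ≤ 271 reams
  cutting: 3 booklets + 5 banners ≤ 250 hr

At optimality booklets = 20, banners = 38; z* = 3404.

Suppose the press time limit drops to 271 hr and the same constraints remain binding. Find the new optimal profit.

3397

Binding: press time and cutting. Non-binding: paper (21 unused).
Since paper is not tight, its dual is 0.
The binding rows give the dual system: 6·y_press time + 3·y_cutting = 60 and 4·y_press time + 5·y_cutting = 58.
This yields shadow prices y_press time = 7, y_cutting = 6.
Δz = y_press time·Δb = 7 × (-1) = -7, so new z* = 3404 − 7 = 3397.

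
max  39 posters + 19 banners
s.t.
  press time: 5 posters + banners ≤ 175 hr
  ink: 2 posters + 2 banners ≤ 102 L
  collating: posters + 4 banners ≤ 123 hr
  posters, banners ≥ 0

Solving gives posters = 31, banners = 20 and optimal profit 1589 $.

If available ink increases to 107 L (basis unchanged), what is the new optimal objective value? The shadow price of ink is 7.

Δb = 5, so new z* = 1589 + (7)·(5) = 1589 + 35 = 1624.

1624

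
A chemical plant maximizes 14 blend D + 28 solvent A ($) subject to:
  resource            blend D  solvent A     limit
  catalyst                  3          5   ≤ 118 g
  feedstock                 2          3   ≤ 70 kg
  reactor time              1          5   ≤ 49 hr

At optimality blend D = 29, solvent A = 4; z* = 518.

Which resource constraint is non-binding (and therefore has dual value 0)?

catalyst: 107/118 (slack 11)
feedstock: 70/70 (binding)
reactor time: 49/49 (binding)
By complementary slackness, a constraint with positive slack has shadow price 0 → catalyst.

catalyst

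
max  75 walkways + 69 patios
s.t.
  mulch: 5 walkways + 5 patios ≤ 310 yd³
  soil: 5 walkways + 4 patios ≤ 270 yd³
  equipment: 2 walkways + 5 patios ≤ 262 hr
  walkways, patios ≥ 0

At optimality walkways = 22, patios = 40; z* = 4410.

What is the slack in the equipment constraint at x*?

18

equipment used = 2·22 + 5·40 = 244; slack = 262 − 244 = 18.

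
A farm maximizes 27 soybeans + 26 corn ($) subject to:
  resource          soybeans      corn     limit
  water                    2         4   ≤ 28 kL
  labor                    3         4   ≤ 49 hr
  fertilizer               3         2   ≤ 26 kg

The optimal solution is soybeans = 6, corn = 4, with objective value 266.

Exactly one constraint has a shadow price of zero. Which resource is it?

labor

water: 28/28 (binding)
labor: 34/49 (slack 15)
fertilizer: 26/26 (binding)
By complementary slackness, a constraint with positive slack has shadow price 0 → labor.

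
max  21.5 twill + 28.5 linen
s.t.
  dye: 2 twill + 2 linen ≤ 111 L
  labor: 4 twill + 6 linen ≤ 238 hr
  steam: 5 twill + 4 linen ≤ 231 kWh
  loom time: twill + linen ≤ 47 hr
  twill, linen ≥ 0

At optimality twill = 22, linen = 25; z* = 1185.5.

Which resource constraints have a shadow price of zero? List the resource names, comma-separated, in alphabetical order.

dye, steam

dye: 94/111 (slack 17)
labor: 238/238 (binding)
steam: 210/231 (slack 21)
loom time: 47/47 (binding)
By complementary slackness, a constraint with positive slack has shadow price 0 → dye, steam.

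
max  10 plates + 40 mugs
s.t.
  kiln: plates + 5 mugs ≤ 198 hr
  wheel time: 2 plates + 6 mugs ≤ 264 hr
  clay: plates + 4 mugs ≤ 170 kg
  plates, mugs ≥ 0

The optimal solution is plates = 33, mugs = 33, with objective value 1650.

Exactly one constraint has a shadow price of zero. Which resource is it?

clay

kiln: 198/198 (binding)
wheel time: 264/264 (binding)
clay: 165/170 (slack 5)
By complementary slackness, a constraint with positive slack has shadow price 0 → clay.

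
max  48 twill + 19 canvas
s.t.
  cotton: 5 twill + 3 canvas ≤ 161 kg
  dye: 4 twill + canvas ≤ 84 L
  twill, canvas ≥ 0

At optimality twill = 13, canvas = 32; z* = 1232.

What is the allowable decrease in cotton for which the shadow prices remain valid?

Binding constraints: cotton, dye. The basis is B = [[5,3],[4,1]] with det -7.
Per unit decrease in cotton, x* moves by d = (0.1429, -0.5714).
The basis stays optimal until canvas reaches 0; allowable decrease = 56 kg.

56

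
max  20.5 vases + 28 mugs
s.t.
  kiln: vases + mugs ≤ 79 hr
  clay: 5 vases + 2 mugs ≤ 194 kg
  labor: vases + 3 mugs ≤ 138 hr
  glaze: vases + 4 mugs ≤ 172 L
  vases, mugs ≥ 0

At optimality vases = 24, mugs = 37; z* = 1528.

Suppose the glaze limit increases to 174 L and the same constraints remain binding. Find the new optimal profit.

Check each constraint at x*: kiln 61/79 (slack 18); clay 194/194 (tight); labor 135/138 (slack 3); glaze 172/172 (tight).
Since kiln, labor are not tight, their duals are 0.
From A_Bᵀ y = c: 5·y_clay + 1·y_glaze = 20.5; 2·y_clay + 4·y_glaze = 28.
This yields shadow prices y_clay = 3, y_glaze = 5.5.
Δz = y_glaze·Δb = 5.5 × (2) = 11, so new z* = 1528 + 11 = 1539.

1539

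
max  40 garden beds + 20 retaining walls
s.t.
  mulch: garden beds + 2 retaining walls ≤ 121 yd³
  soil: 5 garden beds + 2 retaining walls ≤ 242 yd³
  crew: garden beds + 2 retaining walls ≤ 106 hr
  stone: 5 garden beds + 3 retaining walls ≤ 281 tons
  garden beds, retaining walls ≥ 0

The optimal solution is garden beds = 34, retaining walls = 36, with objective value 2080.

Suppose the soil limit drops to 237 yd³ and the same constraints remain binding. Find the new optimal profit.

Binding: soil and crew. Non-binding: mulch (15 unused), stone (3 unused).
Slack constraints have shadow price 0 (complementary slackness).
Dual feasibility on the basic columns requires 5·y_soil + 1·y_crew = 40, 2·y_soil + 2·y_crew = 20.
This yields shadow prices y_soil = 7.5, y_crew = 2.5.
Δz = y_soil·Δb = 7.5 × (-5) = -37.5, so new z* = 2080 − 37.5 = 2042.5.

2042.5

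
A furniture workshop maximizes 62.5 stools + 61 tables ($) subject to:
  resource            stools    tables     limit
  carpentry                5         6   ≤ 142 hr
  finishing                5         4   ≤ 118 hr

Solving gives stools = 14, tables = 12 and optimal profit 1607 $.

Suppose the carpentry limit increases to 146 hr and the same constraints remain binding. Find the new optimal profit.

1629

Both carpentry and finishing are binding at x*.
Dual feasibility on the basic columns requires 5·y_carpentry + 5·y_finishing = 62.5, 6·y_carpentry + 4·y_finishing = 61.
Solving: y_carpentry = 5.5, y_finishing = 7.
Δz = y_carpentry·Δb = 5.5 × (4) = 22, so new z* = 1607 + 22 = 1629.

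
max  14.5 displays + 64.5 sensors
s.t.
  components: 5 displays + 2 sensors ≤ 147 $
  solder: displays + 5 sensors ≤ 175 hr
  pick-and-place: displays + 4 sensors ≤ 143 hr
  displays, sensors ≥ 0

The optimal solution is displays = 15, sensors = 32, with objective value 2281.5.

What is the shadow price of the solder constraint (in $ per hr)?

Binding: solder and pick-and-place. Non-binding: components (8 unused).
Slack constraints have shadow price 0 (complementary slackness).
Dual feasibility on the basic columns requires 1·y_solder + 1·y_pick-and-place = 14.5, 5·y_solder + 4·y_pick-and-place = 64.5.
This yields shadow prices y_solder = 6.5, y_pick-and-place = 8.
Shadow price of solder = 6.5.

6.5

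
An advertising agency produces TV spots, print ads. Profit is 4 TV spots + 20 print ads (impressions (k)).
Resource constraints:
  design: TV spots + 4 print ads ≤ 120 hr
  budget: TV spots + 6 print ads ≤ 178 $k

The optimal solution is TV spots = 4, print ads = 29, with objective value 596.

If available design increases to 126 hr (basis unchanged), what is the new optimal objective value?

608

Check each constraint at x*: design 120/120 (tight); budget 178/178 (tight).
The binding rows give the dual system: 1·y_design + 1·y_budget = 4 and 4·y_design + 6·y_budget = 20.
This yields shadow prices y_design = 2, y_budget = 2.
Δz = y_design·Δb = 2 × (6) = 12, so new z* = 596 + 12 = 608.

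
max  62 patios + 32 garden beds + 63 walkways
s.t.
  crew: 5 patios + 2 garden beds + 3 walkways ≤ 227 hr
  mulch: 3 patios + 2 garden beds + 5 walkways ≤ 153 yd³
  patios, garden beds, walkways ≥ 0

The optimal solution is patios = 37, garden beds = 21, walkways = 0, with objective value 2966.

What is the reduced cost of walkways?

Check each constraint at x*: crew 227/227 (tight); mulch 153/153 (tight).
From A_Bᵀ y = c: 5·y_crew + 3·y_mulch = 62; 2·y_crew + 2·y_mulch = 32.
This yields shadow prices y_crew = 7, y_mulch = 9.
Reduced cost of walkways: c₃ − yᵀa₃ = 63 − (7·3 + 9·5) = 63 − 66 = -3.

-3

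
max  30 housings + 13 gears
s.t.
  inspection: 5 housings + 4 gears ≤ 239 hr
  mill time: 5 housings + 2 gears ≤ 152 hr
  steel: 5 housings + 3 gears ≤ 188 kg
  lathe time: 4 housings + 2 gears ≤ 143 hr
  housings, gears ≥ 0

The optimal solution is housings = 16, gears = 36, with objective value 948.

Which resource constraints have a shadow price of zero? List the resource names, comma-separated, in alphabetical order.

inspection: 224/239 (slack 15)
mill time: 152/152 (binding)
steel: 188/188 (binding)
lathe time: 136/143 (slack 7)
By complementary slackness, a constraint with positive slack has shadow price 0 → inspection, lathe time.

inspection, lathe time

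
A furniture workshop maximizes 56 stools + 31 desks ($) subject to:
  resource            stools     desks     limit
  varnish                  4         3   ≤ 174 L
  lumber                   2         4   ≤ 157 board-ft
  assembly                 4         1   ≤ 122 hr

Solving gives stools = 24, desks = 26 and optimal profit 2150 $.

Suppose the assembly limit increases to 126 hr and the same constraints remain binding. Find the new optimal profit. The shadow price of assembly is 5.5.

Δb = 4, so new z* = 2150 + (5.5)·(4) = 2150 + 22 = 2172.

2172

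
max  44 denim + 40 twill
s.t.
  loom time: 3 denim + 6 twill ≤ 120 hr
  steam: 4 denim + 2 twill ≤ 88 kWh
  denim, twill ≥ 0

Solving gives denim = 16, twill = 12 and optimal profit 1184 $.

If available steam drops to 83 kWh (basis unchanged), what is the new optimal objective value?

At the optimum: loom time uses 120 of 120 (binding); steam uses 88 of 88 (binding).
From A_Bᵀ y = c: 3·y_loom time + 4·y_steam = 44; 6·y_loom time + 2·y_steam = 40.
→ y_loom time = 4 and y_steam = 8.
Δz = y_steam·Δb = 8 × (-5) = -40, so new z* = 1184 − 40 = 1144.

1144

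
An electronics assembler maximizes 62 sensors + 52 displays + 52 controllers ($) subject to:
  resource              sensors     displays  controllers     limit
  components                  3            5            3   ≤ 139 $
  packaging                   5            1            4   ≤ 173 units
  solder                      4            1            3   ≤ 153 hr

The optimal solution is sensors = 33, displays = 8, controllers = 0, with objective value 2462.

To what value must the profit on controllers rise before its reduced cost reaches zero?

Check each constraint at x*: components 139/139 (tight); packaging 173/173 (tight); solder 140/153 (slack 13).
By complementary slackness, y = 0 for the non-binding constraint.
From A_Bᵀ y = c: 3·y_components + 5·y_packaging = 62; 5·y_components + 1·y_packaging = 52.
Solving: y_components = 9, y_packaging = 7.
controllers enters the basis when its profit ≥ yᵀa₃ = 9·3 + 7·4 = 55.

55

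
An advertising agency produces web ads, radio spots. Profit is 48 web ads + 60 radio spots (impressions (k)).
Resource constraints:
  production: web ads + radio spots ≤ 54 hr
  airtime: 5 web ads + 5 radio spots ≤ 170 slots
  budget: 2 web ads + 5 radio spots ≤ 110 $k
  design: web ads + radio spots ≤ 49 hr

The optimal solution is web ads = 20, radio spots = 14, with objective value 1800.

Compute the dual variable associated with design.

0

At the optimum: production uses 34 of 54 (slack = 20); airtime uses 170 of 170 (binding); budget uses 110 of 110 (binding); design uses 34 of 49 (slack = 15).
Slack constraints have shadow price 0 (complementary slackness).
From A_Bᵀ y = c: 5·y_airtime + 2·y_budget = 48; 5·y_airtime + 5·y_budget = 60.
This yields shadow prices y_airtime = 8, y_budget = 4.
Shadow price of design = 0.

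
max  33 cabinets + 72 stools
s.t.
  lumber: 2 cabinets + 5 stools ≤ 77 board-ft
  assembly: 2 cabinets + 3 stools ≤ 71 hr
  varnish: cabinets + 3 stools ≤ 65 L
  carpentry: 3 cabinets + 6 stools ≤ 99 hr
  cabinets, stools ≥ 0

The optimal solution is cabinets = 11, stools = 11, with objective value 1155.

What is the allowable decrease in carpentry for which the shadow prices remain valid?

6.6

Binding constraints: lumber, carpentry. The basis is B = [[2,5],[3,6]] with det -3.
Per unit decrease in carpentry, x* moves by d = (-1.6667, 0.6667).
The basis stays optimal until cabinets reaches 0; allowable decrease = 6.6 hr.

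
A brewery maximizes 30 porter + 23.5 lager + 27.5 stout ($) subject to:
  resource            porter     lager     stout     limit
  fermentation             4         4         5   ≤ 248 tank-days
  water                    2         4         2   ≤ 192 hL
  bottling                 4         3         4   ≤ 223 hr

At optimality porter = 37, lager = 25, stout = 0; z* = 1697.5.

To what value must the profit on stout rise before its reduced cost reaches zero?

Binding: fermentation and bottling. Non-binding: water (18 unused).
Since water is not tight, its dual is 0.
From A_Bᵀ y = c: 4·y_fermentation + 4·y_bottling = 30; 4·y_fermentation + 3·y_bottling = 23.5.
Solving: y_fermentation = 1, y_bottling = 6.5.
stout enters the basis when its profit ≥ yᵀa₃ = 1·5 + 6.5·4 = 31.

31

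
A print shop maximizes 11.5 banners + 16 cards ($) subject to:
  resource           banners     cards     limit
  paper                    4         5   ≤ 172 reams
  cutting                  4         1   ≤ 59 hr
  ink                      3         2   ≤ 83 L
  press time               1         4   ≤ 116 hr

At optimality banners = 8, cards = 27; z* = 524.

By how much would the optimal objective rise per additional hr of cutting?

Check each constraint at x*: paper 167/172 (slack 5); cutting 59/59 (tight); ink 78/83 (slack 5); press time 116/116 (tight).
Slack constraints have shadow price 0 (complementary slackness).
Dual feasibility on the basic columns requires 4·y_cutting + 1·y_press time = 11.5, 1·y_cutting + 4·y_press time = 16.
Solving: y_cutting = 2, y_press time = 3.5.
Shadow price of cutting = 2.

2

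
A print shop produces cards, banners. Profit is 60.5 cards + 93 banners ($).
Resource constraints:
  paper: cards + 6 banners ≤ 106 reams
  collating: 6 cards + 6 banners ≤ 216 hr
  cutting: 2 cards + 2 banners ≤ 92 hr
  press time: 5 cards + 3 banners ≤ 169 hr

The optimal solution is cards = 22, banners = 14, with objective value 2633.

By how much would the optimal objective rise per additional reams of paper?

At the optimum: paper uses 106 of 106 (binding); collating uses 216 of 216 (binding); cutting uses 72 of 92 (slack = 20); press time uses 152 of 169 (slack = 17).
Slack constraints have shadow price 0 (complementary slackness).
Dual feasibility on the basic columns requires 1·y_paper + 6·y_collating = 60.5, 6·y_paper + 6·y_collating = 93.
→ y_paper = 6.5 and y_collating = 9.
Shadow price of paper = 6.5.

6.5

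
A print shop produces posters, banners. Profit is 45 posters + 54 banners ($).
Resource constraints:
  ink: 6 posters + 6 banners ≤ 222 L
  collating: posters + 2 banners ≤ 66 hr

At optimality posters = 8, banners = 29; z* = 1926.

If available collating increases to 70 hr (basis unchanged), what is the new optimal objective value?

Check each constraint at x*: ink 222/222 (tight); collating 66/66 (tight).
Dual feasibility on the basic columns requires 6·y_ink + 1·y_collating = 45, 6·y_ink + 2·y_collating = 54.
→ y_ink = 6 and y_collating = 9.
Δz = y_collating·Δb = 9 × (4) = 36, so new z* = 1926 + 36 = 1962.

1962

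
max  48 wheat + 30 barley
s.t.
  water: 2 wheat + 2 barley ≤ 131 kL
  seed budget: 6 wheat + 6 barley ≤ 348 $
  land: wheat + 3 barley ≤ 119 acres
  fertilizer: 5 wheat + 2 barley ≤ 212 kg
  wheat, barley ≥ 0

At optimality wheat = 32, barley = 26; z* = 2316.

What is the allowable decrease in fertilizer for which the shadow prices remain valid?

13.5

Binding constraints: seed budget, fertilizer. The basis is B = [[6,6],[5,2]] with det -18.
Per unit decrease in fertilizer, x* moves by d = (-0.3333, 0.3333).
The basis stays optimal until land becomes binding; allowable decrease = 13.5 kg.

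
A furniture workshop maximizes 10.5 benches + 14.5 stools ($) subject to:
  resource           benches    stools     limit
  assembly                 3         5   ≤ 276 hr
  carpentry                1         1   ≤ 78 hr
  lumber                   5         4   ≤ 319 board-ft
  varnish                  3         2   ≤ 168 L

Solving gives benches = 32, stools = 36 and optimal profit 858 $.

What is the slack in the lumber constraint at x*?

15

lumber used = 5·32 + 4·36 = 304; slack = 319 − 304 = 15.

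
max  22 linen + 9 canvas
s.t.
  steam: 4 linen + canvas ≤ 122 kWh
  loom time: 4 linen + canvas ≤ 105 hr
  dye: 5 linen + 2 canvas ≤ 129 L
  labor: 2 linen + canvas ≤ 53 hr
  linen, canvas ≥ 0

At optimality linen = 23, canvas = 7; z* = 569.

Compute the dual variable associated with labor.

Binding: dye and labor. Non-binding: steam (23 unused), loom time (6 unused).
Slack constraints have shadow price 0 (complementary slackness).
Dual feasibility on the basic columns requires 5·y_dye + 2·y_labor = 22, 2·y_dye + 1·y_labor = 9.
→ y_dye = 4 and y_labor = 1.
Shadow price of labor = 1.

1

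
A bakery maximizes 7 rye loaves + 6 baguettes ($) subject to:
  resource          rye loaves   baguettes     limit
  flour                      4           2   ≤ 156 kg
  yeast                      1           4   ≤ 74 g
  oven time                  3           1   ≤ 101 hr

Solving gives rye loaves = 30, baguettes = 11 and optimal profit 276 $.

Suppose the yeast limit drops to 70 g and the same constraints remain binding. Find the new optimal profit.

Binding: yeast and oven time. Non-binding: flour (14 unused).
Since flour is not tight, its dual is 0.
The binding rows give the dual system: 1·y_yeast + 3·y_oven time = 7 and 4·y_yeast + 1·y_oven time = 6.
Solving: y_yeast = 1, y_oven time = 2.
Δz = y_yeast·Δb = 1 × (-4) = -4, so new z* = 276 − 4 = 272.

272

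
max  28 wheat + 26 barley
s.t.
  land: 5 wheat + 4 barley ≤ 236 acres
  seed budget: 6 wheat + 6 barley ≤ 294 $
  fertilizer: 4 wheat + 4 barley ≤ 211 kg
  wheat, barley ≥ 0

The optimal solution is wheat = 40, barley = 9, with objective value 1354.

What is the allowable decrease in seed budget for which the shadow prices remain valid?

Binding constraints: land, seed budget. The basis is B = [[5,4],[6,6]] with det 6.
Per unit decrease in seed budget, x* moves by d = (0.6667, -0.8333).
The basis stays optimal until barley reaches 0; allowable decrease = 10.8 $.

10.8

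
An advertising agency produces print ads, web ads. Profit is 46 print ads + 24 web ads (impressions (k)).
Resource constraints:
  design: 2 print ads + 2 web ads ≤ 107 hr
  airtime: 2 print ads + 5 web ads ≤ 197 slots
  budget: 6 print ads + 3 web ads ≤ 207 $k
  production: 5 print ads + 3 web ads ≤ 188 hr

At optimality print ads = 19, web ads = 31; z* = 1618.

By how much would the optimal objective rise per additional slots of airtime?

0

At the optimum: design uses 100 of 107 (slack = 7); airtime uses 193 of 197 (slack = 4); budget uses 207 of 207 (binding); production uses 188 of 188 (binding).
Since design, airtime are not tight, their duals are 0.
From A_Bᵀ y = c: 6·y_budget + 5·y_production = 46; 3·y_budget + 3·y_production = 24.
Solving: y_budget = 6, y_production = 2.
Shadow price of airtime = 0.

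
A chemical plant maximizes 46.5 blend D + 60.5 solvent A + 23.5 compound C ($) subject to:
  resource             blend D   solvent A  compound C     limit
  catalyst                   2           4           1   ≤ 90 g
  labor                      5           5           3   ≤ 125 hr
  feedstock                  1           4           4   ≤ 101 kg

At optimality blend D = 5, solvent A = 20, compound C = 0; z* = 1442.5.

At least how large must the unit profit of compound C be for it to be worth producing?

26.5

At the optimum: catalyst uses 90 of 90 (binding); labor uses 125 of 125 (binding); feedstock uses 85 of 101 (slack = 16).
Slack constraints have shadow price 0 (complementary slackness).
From A_Bᵀ y = c: 2·y_catalyst + 5·y_labor = 46.5; 4·y_catalyst + 5·y_labor = 60.5.
Solving: y_catalyst = 7, y_labor = 6.5.
compound C enters the basis when its profit ≥ yᵀa₃ = 7·1 + 6.5·3 = 26.5.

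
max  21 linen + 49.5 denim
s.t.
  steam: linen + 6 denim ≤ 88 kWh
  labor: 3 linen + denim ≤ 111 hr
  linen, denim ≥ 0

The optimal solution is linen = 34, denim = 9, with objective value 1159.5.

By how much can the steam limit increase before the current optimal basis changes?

Binding constraints: steam, labor. The basis is B = [[1,6],[3,1]] with det -17.
Per unit increase in steam, x* moves by d = (-0.0588, 0.1765).
The basis stays optimal until linen reaches 0; allowable increase = 578 kWh.

578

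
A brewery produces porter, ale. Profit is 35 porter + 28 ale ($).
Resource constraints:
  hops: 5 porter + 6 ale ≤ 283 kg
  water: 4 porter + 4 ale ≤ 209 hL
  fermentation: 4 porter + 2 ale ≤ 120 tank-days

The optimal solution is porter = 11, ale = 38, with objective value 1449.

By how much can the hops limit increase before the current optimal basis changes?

Binding constraints: hops, fermentation. The basis is B = [[5,6],[4,2]] with det -14.
Per unit increase in hops, x* moves by d = (-0.1429, 0.2857).
The basis stays optimal until water becomes binding; allowable increase = 22.75 kg.

22.75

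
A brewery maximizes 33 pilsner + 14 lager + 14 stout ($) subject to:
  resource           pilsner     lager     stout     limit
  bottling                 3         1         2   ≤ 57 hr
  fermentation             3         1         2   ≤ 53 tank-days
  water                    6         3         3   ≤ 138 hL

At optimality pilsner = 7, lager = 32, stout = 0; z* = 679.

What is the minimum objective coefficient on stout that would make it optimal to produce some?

Check each constraint at x*: bottling 53/57 (slack 4); fermentation 53/53 (tight); water 138/138 (tight).
Since bottling is not tight, its dual is 0.
From A_Bᵀ y = c: 3·y_fermentation + 6·y_water = 33; 1·y_fermentation + 3·y_water = 14.
This yields shadow prices y_fermentation = 5, y_water = 3.
stout enters the basis when its profit ≥ yᵀa₃ = 5·2 + 3·3 = 19.

19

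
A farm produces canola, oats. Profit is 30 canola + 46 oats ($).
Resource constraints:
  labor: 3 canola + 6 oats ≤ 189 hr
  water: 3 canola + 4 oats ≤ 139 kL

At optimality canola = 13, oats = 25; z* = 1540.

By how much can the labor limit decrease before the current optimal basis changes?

Binding constraints: labor, water. The basis is B = [[3,6],[3,4]] with det -6.
Per unit decrease in labor, x* moves by d = (0.6667, -0.5).
The basis stays optimal until oats reaches 0; allowable decrease = 50 hr.

50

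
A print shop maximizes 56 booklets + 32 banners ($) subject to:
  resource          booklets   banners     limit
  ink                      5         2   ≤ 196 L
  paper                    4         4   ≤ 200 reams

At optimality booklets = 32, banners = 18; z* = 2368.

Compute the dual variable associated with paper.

4

Both ink and paper are binding at x*.
The binding rows give the dual system: 5·y_ink + 4·y_paper = 56 and 2·y_ink + 4·y_paper = 32.
→ y_ink = 8 and y_paper = 4.
Shadow price of paper = 4.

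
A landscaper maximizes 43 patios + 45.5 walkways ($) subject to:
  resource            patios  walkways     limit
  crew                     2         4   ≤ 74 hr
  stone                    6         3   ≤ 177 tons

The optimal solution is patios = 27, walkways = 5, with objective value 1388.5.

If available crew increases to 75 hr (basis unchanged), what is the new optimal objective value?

1396.5

At the optimum: crew uses 74 of 74 (binding); stone uses 177 of 177 (binding).
The binding rows give the dual system: 2·y_crew + 6·y_stone = 43 and 4·y_crew + 3·y_stone = 45.5.
Solving: y_crew = 8, y_stone = 4.5.
Δz = y_crew·Δb = 8 × (1) = 8, so new z* = 1388.5 + 8 = 1396.5.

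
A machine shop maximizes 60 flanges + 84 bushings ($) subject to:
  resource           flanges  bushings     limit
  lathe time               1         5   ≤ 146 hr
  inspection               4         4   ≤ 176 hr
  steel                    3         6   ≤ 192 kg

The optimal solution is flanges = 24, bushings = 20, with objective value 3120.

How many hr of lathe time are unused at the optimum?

lathe time used = 1·24 + 5·20 = 124; slack = 146 − 124 = 22.

22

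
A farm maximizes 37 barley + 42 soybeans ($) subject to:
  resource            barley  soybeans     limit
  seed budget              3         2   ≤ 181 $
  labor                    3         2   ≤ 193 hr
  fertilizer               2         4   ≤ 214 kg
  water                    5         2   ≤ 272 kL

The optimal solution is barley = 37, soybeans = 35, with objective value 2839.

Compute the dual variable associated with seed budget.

8

Binding: seed budget and fertilizer. Non-binding: labor (12 unused), water (17 unused).
Slack constraints have shadow price 0 (complementary slackness).
Dual feasibility on the basic columns requires 3·y_seed budget + 2·y_fertilizer = 37, 2·y_seed budget + 4·y_fertilizer = 42.
→ y_seed budget = 8 and y_fertilizer = 6.5.
Shadow price of seed budget = 8.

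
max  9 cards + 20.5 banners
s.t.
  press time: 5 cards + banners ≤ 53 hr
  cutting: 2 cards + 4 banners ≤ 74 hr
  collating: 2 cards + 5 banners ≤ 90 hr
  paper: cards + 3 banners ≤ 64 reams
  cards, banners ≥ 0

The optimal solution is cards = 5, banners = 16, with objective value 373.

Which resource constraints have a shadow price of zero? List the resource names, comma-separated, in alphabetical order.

paper, press time

press time: 41/53 (slack 12)
cutting: 74/74 (binding)
collating: 90/90 (binding)
paper: 53/64 (slack 11)
By complementary slackness, a constraint with positive slack has shadow price 0 → paper, press time.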